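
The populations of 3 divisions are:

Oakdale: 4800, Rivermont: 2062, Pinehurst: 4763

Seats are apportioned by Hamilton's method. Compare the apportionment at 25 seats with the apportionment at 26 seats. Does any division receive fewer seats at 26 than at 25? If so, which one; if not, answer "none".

Rivermont

At 25 seats: Oakdale 10, Rivermont 5, Pinehurst 10.
At 26 seats: Oakdale 11, Rivermont 4, Pinehurst 11.
Rivermont drops from 5 to 4.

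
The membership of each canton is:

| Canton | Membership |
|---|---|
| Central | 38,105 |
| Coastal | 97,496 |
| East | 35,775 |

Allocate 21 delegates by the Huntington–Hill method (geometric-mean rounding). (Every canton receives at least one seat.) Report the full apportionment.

With divisor 8243: modified quotas Central 4.623, Coastal 11.828, East 4.340.
Geometric-mean thresholds: Central √(4·5)=4.472, Coastal √(11·12)=11.489, East √(4·5)=4.472.
Each quota rounded against its threshold gives Central 5, Coastal 12, East 4 (total 21).

Central 5, Coastal 12, East 4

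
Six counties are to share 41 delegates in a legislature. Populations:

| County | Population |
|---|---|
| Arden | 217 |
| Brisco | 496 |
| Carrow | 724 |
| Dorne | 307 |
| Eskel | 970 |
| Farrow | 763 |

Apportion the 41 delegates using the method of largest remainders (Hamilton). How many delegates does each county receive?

Total 3477; standard divisor 3477/41 ≈ 84.805.
Standard quotas: Arden 2.559, Brisco 5.849, Carrow 8.537, Dorne 3.620, Eskel 11.438, Farrow 8.997.
Lower quotas: Arden 2, Brisco 5, Carrow 8, Dorne 3, Eskel 11, Farrow 8 (sum 37, leaving 4 seats).
Remainders in descending order: Farrow 0.997, Brisco 0.849, Dorne 0.620, Arden 0.559, Carrow 0.537, Eskel 0.438.
The surplus seats go to Farrow, Brisco, Dorne, Arden.

Arden: 3, Brisco: 6, Carrow: 8, Dorne: 4, Eskel: 11, Farrow: 9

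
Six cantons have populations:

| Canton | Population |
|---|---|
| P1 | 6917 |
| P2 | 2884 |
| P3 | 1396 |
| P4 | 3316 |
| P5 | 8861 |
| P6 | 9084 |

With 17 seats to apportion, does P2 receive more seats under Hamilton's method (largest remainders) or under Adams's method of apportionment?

Hamilton: P1 3, P2 1, P3 1, P4 2, P5 5, P6 5.
Adams: P1 4, P2 2, P3 1, P4 2, P5 4, P6 4.
P2 gets 1 under Hamilton and 2 under Adams.

Adams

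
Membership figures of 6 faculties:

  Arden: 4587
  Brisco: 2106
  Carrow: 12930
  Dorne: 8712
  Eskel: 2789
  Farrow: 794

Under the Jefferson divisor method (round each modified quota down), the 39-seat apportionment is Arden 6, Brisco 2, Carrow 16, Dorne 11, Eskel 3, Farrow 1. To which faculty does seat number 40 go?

Carrow

Priority for the next seat is population ÷ (current seats + 1).
Priorities: Arden 655.286, Brisco 702.000, Carrow 760.588, Dorne 726.000, Eskel 697.250, Farrow 397.000.
Highest priority: Carrow.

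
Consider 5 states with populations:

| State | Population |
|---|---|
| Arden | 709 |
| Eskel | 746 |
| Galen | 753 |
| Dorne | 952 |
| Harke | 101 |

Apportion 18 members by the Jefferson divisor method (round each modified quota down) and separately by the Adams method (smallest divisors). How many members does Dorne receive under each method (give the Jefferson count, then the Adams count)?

6 and 5

Jefferson: Arden 4, Eskel 4, Galen 4, Dorne 6, Harke 0.
Adams: Arden 4, Eskel 4, Galen 4, Dorne 5, Harke 1.
Dorne gets 6 under Jefferson and 5 under Adams.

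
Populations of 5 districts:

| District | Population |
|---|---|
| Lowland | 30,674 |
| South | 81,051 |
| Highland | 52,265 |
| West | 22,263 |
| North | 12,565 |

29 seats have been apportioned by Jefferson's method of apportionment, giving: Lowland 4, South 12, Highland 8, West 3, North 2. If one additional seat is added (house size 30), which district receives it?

Priority for the next seat is population ÷ (current seats + 1).
Priorities: Lowland 6134.800, South 6234.692, Highland 5807.222, West 5565.750, North 4188.333.
Highest priority: South.

South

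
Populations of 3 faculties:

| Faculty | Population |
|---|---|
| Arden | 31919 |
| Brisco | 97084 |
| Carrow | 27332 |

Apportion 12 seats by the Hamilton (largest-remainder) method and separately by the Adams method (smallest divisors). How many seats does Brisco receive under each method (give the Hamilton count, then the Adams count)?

8 and 7

Hamilton: Arden 2, Brisco 8, Carrow 2.
Adams: Arden 3, Brisco 7, Carrow 2.
Brisco gets 8 under Hamilton and 7 under Adams.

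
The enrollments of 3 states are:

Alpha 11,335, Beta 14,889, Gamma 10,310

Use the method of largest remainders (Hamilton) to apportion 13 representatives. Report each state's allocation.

Alpha: 4, Beta: 5, Gamma: 4

Total 36534; standard divisor 36534/13 ≈ 2810.308.
Standard quotas: Alpha 4.0334, Beta 5.2980, Gamma 3.6686.
Lower quotas: Alpha 4, Beta 5, Gamma 3 (sum 12, leaving 1 seat).
Remainders in descending order: Gamma 0.6686, Beta 0.2980, Alpha 0.0334.
Largest remainder: Gamma receives the extra seat.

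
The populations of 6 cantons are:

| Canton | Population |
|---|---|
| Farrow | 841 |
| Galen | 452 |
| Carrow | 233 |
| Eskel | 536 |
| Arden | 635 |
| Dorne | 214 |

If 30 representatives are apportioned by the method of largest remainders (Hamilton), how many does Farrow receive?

The standard divisor is 2911/30 ≈ 97.033.
Standard quotas: Farrow 8.667, Galen 4.658, Carrow 2.401, Eskel 5.524, Arden 6.544, Dorne 2.205.
Lower quotas: Farrow 8, Galen 4, Carrow 2, Eskel 5, Arden 6, Dorne 2 (sum 27, leaving 3 seats).
Remainders in descending order: Farrow 0.667, Galen 0.658, Arden 0.544, Eskel 0.524, Carrow 0.401, Dorne 0.205.
The surplus seats go to Farrow, Galen, Arden.
Farrow receives 9.

9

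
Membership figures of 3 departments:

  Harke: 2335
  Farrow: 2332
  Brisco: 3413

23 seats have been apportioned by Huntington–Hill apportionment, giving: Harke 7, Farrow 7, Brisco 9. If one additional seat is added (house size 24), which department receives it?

Priority for the next seat is population ÷ (√(s·(s+1))).
Priorities: Harke 312.027, Farrow 311.627, Brisco 359.762.
Highest priority: Brisco.

Brisco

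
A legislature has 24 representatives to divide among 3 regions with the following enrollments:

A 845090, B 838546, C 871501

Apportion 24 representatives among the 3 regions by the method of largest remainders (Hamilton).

Total 2555137; standard divisor 2555137/24 ≈ 106464.042.
Standard quotas: A 7.9378, B 7.8763, C 8.1859.
Lower quotas: A 7, B 7, C 8 (sum 22, leaving 2 seats).
Remainders in descending order: A 0.9378, B 0.8763, C 0.1859.
Largest remainders: A, B receive the extra seats.

A: 8, B: 8, C: 8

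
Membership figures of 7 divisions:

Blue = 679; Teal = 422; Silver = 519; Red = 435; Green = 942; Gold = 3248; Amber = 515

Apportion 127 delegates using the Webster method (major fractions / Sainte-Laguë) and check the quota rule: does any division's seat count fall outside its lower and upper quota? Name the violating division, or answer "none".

Gold

Standard quotas: Blue 12.756, Teal 7.928, Silver 9.750, Red 8.172, Green 17.697, Gold 61.020, Amber 9.675.
Webster allocation: Blue 13, Teal 8, Silver 10, Red 8, Green 18, Gold 60, Amber 10.
Gold has quota 61.020 (lower 61, upper 62) but receives 60 — outside the quota interval.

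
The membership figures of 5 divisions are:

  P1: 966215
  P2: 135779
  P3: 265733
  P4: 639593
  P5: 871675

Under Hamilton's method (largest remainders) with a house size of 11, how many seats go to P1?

The standard divisor is 2878995/11 ≈ 261726.818.
Standard quotas: P1 3.6917, P2 0.5188, P3 1.0153, P4 2.4437, P5 3.3305.
Lower quotas: P1 3, P2 0, P3 1, P4 2, P5 3 (sum 9, leaving 2 seats).
Remainders in descending order: P1 0.6917, P2 0.5188, P4 0.4437, P5 0.3305, P3 0.0153.
Largest remainders: P1, P2 receive the extra seats.
P1 receives 4.

4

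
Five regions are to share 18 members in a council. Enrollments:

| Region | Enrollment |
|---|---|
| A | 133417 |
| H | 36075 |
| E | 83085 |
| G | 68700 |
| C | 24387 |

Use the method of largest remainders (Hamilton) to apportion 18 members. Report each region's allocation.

Standard divisor: 345664 ÷ 18 ≈ 19203.556.
Standard quotas: A 6.9475, H 1.8786, E 4.3265, G 3.5775, C 1.2699.
Lower quotas: A 6, H 1, E 4, G 3, C 1 (sum 15, leaving 3 seats).
Remainders in descending order: A 0.9475, H 0.8786, G 0.5775, E 0.3265, C 0.2699.
Largest remainders: A, H, G receive the extra seats.

A: 7, H: 2, E: 4, G: 4, C: 1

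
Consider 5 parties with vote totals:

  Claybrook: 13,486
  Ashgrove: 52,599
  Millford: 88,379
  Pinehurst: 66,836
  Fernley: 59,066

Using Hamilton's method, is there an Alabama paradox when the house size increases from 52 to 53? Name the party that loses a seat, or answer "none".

At 52 seats: Claybrook 3, Ashgrove 10, Millford 16, Pinehurst 12, Fernley 11.
At 53 seats: Claybrook 2, Ashgrove 10, Millford 17, Pinehurst 13, Fernley 11.
Claybrook drops from 3 to 2.

Claybrook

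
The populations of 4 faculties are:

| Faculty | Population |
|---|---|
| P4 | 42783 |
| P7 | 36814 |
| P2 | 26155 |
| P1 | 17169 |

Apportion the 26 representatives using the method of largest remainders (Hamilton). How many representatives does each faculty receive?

P4 9; P7 8; P2 5; P1 4

Total 122921; standard divisor 122921/26 ≈ 4727.731.
Standard quotas: P4 9.0494, P7 7.7868, P2 5.5323, P1 3.6316.
Lower quotas: P4 9, P7 7, P2 5, P1 3 (sum 24, leaving 2 seats).
Remainders in descending order: P7 0.7868, P1 0.6316, P2 0.5323, P4 0.0494.
Largest remainders: P7, P1 receive the extra seats.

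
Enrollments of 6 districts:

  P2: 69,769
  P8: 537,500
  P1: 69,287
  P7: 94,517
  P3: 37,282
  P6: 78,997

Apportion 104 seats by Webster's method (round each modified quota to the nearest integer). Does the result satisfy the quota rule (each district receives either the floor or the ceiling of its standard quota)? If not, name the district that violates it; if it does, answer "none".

P8

Standard quotas: P2 8.177, P8 62.996, P1 8.121, P7 11.078, P3 4.370, P6 9.259.
Webster allocation: P2 8, P8 64, P1 8, P7 11, P3 4, P6 9.
P8 has quota 62.996 (lower 62, upper 63) but receives 64 — outside the quota interval.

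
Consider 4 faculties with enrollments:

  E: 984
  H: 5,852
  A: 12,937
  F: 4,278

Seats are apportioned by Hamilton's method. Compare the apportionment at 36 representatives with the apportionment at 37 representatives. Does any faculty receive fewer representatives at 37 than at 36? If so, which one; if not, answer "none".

At 36 seats: E 2, H 9, A 19, F 6.
At 37 seats: E 1, H 9, A 20, F 7.
E drops from 2 to 1.

E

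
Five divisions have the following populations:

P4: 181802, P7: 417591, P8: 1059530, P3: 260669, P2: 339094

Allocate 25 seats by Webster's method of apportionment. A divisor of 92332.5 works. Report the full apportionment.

With modified divisor 92332.5: modified quotas P4 1.969, P7 4.523, P8 11.475, P3 2.823, P2 3.673.
Rounding to the nearest integer: P4 2, P7 5, P8 11, P3 3, P2 4 (total 25).

P4 2, P7 5, P8 11, P3 3, P2 4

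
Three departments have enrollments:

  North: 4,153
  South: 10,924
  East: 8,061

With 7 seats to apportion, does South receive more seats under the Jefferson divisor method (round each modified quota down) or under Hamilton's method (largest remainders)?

Jefferson

Jefferson: North 1, South 4, East 2.
Hamilton: North 1, South 3, East 3.
South gets 4 under Jefferson and 3 under Hamilton.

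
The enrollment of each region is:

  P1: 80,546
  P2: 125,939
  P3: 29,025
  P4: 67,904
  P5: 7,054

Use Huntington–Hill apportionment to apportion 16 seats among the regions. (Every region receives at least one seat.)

P1=4, P2=6, P3=2, P4=3, P5=1

With divisor 20063: modified quotas P1 4.015, P2 6.277, P3 1.447, P4 3.385, P5 0.352.
Geometric-mean thresholds: P1 √(4·5)=4.472, P2 √(6·7)=6.481, P3 √(1·2)=1.414, P4 √(3·4)=3.464, P5 (min 1).
Each quota rounded against its threshold gives P1 4, P2 6, P3 2, P4 3, P5 1 (total 16).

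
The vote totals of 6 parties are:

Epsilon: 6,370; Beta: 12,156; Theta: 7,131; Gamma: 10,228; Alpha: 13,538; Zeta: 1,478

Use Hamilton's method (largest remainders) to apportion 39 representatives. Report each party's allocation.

Standard divisor: 50901 ÷ 39 ≈ 1305.154.
Standard quotas: Epsilon 4.8807, Beta 9.3138, Theta 5.4637, Gamma 7.8366, Alpha 10.3727, Zeta 1.1324.
Lower quotas: Epsilon 4, Beta 9, Theta 5, Gamma 7, Alpha 10, Zeta 1 (sum 36, leaving 3 seats).
Remainders in descending order: Epsilon 0.8807, Gamma 0.8366, Theta 0.4637, Alpha 0.3727, Beta 0.3138, Zeta 0.1324.
The surplus seats go to Epsilon, Gamma, Theta.

Epsilon 5, Beta 9, Theta 6, Gamma 8, Alpha 10, Zeta 1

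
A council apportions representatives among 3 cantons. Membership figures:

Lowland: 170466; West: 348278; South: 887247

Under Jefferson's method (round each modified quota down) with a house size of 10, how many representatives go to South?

7

Standard divisor 1405991/10 ≈ 140599.1; standard quotas: Lowland 1.212, West 2.477, South 6.310.
Rounding down gives 1, 2, 6 = 9 seats, so the divisor must be adjusted.
With modified divisor 121400: modified quotas Lowland 1.404, West 2.869, South 7.308.
Rounding down: Lowland 1, West 2, South 7 (total 10).
South receives 7.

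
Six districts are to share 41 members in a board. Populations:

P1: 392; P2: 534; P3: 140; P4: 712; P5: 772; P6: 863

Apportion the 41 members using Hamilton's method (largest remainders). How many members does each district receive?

P1 5, P2 6, P3 2, P4 9, P5 9, P6 10

Standard divisor: 3413 ÷ 41 ≈ 83.244.
Standard quotas: P1 4.709, P2 6.415, P3 1.682, P4 8.553, P5 9.274, P6 10.367.
Lower quotas: P1 4, P2 6, P3 1, P4 8, P5 9, P6 10 (sum 38, leaving 3 seats).
Remainders in descending order: P1 0.709, P3 0.682, P4 0.553, P2 0.415, P6 0.367, P5 0.274.
The surplus seats go to P1, P3, P4.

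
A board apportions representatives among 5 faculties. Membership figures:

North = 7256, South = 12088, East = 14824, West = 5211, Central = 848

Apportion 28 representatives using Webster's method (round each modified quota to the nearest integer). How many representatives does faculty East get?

10

Standard divisor 40227/28 ≈ 1436.679; standard quotas: North 5.051, South 8.414, East 10.318, West 3.627, Central 0.590.
Rounding to the nearest integer gives North 5, South 8, East 10, West 4, Central 1 — total 28, matching the house size, so no adjustment is needed.
East receives 10.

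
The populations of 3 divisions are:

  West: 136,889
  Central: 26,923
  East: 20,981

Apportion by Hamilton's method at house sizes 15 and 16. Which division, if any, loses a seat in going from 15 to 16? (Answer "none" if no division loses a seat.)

At 15 seats: West 11, Central 2, East 2.
At 16 seats: West 12, Central 2, East 2.
No division's allocation decreased.

none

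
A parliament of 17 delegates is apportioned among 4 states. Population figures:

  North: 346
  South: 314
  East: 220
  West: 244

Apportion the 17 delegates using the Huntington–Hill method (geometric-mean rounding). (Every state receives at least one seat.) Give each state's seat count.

North=5, South=5, East=3, West=4

With divisor 67: modified quotas North 5.164, South 4.687, East 3.284, West 3.642.
Geometric-mean thresholds: North √(5·6)=5.477, South √(4·5)=4.472, East √(3·4)=3.464, West √(3·4)=3.464.
Each quota rounded against its threshold gives North 5, South 5, East 3, West 4 (total 17).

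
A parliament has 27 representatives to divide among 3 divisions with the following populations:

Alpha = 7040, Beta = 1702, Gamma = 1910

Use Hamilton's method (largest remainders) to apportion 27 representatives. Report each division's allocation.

Total 10652; standard divisor 10652/27 ≈ 394.519.
Standard quotas: Alpha 17.8445, Beta 4.3141, Gamma 4.8413.
Lower quotas: Alpha 17, Beta 4, Gamma 4 (sum 25, leaving 2 seats).
Remainders in descending order: Alpha 0.8445, Gamma 0.8413, Beta 0.3141.
The surplus seats go to Alpha, Gamma.

Alpha 18; Beta 4; Gamma 5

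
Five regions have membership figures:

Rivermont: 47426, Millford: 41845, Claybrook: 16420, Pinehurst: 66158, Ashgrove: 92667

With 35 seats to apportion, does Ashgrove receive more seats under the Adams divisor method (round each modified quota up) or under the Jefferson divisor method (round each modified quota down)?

Jefferson

Adams: Rivermont 6, Millford 6, Claybrook 2, Pinehurst 9, Ashgrove 12.
Jefferson: Rivermont 6, Millford 5, Claybrook 2, Pinehurst 9, Ashgrove 13.
Ashgrove gets 12 under Adams and 13 under Jefferson.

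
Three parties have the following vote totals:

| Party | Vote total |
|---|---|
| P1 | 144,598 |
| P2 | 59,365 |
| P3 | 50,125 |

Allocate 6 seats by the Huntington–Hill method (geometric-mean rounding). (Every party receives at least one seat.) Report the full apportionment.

With divisor 41860: modified quotas P1 3.454, P2 1.418, P3 1.197.
Geometric-mean thresholds: P1 √(3·4)=3.464, P2 √(1·2)=1.414, P3 √(1·2)=1.414.
Each quota rounded against its threshold gives P1 3, P2 2, P3 1 (total 6).

P1: 3, P2: 2, P3: 1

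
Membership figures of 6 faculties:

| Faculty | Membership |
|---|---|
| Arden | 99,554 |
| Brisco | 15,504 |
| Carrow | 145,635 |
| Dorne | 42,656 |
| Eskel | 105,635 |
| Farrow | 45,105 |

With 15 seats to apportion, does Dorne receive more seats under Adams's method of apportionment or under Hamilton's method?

Adams: Arden 3, Brisco 1, Carrow 4, Dorne 2, Eskel 3, Farrow 2.
Hamilton: Arden 3, Brisco 1, Carrow 5, Dorne 1, Eskel 3, Farrow 2.
Dorne gets 2 under Adams and 1 under Hamilton.

Adams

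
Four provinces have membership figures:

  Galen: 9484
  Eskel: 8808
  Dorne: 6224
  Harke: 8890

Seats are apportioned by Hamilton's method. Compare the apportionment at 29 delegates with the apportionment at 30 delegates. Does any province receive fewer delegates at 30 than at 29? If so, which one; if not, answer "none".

none

At 29 seats: Galen 8, Eskel 8, Dorne 5, Harke 8.
At 30 seats: Galen 8, Eskel 8, Dorne 6, Harke 8.
No province's allocation decreased.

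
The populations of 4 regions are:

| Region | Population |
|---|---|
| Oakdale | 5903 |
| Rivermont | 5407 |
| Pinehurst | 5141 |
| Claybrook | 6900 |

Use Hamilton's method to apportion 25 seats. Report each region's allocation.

The standard divisor is 23351/25 ≈ 934.04.
Standard quotas: Oakdale 6.3199, Rivermont 5.7888, Pinehurst 5.5040, Claybrook 7.3873.
Lower quotas: Oakdale 6, Rivermont 5, Pinehurst 5, Claybrook 7 (sum 23, leaving 2 seats).
Remainders in descending order: Rivermont 0.7888, Pinehurst 0.5040, Claybrook 0.3873, Oakdale 0.3199.
The surplus seats go to Rivermont, Pinehurst.

Oakdale=6, Rivermont=6, Pinehurst=6, Claybrook=7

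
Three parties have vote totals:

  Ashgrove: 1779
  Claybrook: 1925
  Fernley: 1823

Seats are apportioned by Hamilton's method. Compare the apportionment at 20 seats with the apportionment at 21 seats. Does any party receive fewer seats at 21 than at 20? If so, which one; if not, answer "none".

At 20 seats: Ashgrove 6, Claybrook 7, Fernley 7.
At 21 seats: Ashgrove 7, Claybrook 7, Fernley 7.
No party's allocation decreased.

none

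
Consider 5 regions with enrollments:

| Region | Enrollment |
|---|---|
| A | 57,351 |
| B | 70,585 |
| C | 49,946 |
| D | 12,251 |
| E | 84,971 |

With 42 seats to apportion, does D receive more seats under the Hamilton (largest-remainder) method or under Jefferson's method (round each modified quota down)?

Hamilton: A 9, B 11, C 7, D 2, E 13.
Jefferson: A 9, B 11, C 8, D 1, E 13.
D gets 2 under Hamilton and 1 under Jefferson.

Hamilton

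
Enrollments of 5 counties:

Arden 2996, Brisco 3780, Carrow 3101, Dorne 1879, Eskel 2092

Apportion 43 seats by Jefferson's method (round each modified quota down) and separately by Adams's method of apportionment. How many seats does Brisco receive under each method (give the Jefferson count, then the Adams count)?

Jefferson: Arden 9, Brisco 12, Carrow 10, Dorne 6, Eskel 6.
Adams: Arden 9, Brisco 11, Carrow 10, Dorne 6, Eskel 7.
Brisco gets 12 under Jefferson and 11 under Adams.

12 and 11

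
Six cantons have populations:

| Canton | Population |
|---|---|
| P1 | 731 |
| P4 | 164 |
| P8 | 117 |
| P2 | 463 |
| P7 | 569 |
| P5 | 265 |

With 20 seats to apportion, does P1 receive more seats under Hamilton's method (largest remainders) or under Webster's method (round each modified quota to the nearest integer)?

Webster

Hamilton: P1 6, P4 2, P8 1, P2 4, P7 5, P5 2.
Webster: P1 7, P4 1, P8 1, P2 4, P7 5, P5 2.
P1 gets 6 under Hamilton and 7 under Webster.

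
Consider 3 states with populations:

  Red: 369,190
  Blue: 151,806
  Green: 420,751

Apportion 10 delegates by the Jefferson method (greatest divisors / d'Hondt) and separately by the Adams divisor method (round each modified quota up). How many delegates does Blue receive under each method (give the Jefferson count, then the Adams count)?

Jefferson: Red 4, Blue 1, Green 5.
Adams: Red 4, Blue 2, Green 4.
Blue gets 1 under Jefferson and 2 under Adams.

1 and 2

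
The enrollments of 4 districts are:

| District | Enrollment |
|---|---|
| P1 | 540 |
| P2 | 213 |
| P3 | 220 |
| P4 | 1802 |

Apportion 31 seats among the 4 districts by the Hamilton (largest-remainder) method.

Standard divisor: 2775 ÷ 31 ≈ 89.516.
Standard quotas: P1 6.032, P2 2.379, P3 2.458, P4 20.130.
Lower quotas: P1 6, P2 2, P3 2, P4 20 (sum 30, leaving 1 seat).
Remainders in descending order: P3 0.458, P2 0.379, P4 0.130, P1 0.032.
The surplus seat goes to P3.

P1: 6; P2: 2; P3: 3; P4: 20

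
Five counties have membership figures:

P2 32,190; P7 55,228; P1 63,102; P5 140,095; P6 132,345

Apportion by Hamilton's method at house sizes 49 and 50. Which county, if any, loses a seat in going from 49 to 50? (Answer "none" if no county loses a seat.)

P7

At 49 seats: P2 4, P7 7, P1 7, P5 16, P6 15.
At 50 seats: P2 4, P7 6, P1 7, P5 17, P6 16.
P7 drops from 7 to 6.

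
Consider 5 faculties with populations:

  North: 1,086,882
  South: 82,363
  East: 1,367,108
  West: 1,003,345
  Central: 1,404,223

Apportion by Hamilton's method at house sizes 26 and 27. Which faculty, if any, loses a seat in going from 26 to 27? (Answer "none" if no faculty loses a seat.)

South

At 26 seats: North 6, South 1, East 7, West 5, Central 7.
At 27 seats: North 6, South 0, East 7, West 6, Central 8.
South drops from 1 to 0.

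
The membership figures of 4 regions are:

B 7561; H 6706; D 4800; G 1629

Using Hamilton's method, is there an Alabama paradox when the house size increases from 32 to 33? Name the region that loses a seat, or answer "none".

At 32 seats: B 12, H 10, D 7, G 3.
At 33 seats: B 12, H 11, D 8, G 2.
G drops from 3 to 2.

G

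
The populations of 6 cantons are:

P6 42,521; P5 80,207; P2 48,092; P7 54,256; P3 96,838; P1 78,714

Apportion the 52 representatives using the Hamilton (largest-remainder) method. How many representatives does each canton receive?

P6 6, P5 10, P2 6, P7 7, P3 13, P1 10

Total 400628; standard divisor 400628/52 ≈ 7704.385.
Standard quotas: P6 5.5191, P5 10.4106, P2 6.2422, P7 7.0422, P3 12.5692, P1 10.2168.
Lower quotas: P6 5, P5 10, P2 6, P7 7, P3 12, P1 10 (sum 50, leaving 2 seats).
Remainders in descending order: P3 0.5692, P6 0.5191, P5 0.4106, P2 0.2422, P1 0.2168, P7 0.0422.
Largest remainders: P3, P6 receive the extra seats.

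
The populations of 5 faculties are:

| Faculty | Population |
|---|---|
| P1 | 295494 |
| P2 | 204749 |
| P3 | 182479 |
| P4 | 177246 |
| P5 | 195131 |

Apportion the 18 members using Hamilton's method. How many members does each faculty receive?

P1 5; P2 4; P3 3; P4 3; P5 3

The standard divisor is 1055099/18 ≈ 58616.611.
Standard quotas: P1 5.0411, P2 3.4930, P3 3.1131, P4 3.0238, P5 3.3289.
Lower quotas: P1 5, P2 3, P3 3, P4 3, P5 3 (sum 17, leaving 1 seat).
Remainders in descending order: P2 0.4930, P5 0.3289, P3 0.1131, P1 0.0411, P4 0.0238.
Largest remainder: P2 receives the extra seat.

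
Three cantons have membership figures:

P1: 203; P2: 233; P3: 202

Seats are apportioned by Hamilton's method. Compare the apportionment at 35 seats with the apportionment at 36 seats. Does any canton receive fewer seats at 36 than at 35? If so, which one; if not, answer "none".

At 35 seats: P1 11, P2 13, P3 11.
At 36 seats: P1 12, P2 13, P3 11.
No canton's allocation decreased.

none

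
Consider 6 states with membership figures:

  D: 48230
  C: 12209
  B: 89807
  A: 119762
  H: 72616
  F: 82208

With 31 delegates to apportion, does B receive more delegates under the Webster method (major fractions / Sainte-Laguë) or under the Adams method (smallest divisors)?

Webster

Webster: D 3, C 1, B 7, A 9, H 5, F 6.
Adams: D 4, C 1, B 6, A 9, H 5, F 6.
B gets 7 under Webster and 6 under Adams.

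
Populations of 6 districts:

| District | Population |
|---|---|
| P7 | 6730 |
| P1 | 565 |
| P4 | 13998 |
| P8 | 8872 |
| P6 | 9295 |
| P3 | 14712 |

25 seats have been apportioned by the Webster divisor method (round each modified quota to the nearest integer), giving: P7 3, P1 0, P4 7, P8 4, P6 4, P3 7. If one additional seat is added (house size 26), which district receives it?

P6

Priority for the next seat is population ÷ (current seats + 0.5).
Priorities: P7 1922.857, P1 1130.000, P4 1866.400, P8 1971.556, P6 2065.556, P3 1961.600.
Highest priority: P6.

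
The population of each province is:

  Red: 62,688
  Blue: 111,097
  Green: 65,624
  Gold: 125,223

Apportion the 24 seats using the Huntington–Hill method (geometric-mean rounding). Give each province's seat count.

Red: 4; Blue: 8; Green: 4; Gold: 8

With divisor 14802: modified quotas Red 4.235, Blue 7.506, Green 4.433, Gold 8.460.
Geometric-mean thresholds: Red √(4·5)=4.472, Blue √(7·8)=7.483, Green √(4·5)=4.472, Gold √(8·9)=8.485.
Each quota rounded against its threshold gives Red 4, Blue 8, Green 4, Gold 8 (total 24).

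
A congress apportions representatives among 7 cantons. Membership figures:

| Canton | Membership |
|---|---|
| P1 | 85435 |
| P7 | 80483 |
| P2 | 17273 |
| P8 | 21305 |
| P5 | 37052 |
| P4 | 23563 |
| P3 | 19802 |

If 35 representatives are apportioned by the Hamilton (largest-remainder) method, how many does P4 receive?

3

Total 284913; standard divisor 284913/35 ≈ 8140.371.
Standard quotas: P1 10.4952, P7 9.8869, P2 2.1219, P8 2.6172, P5 4.5516, P4 2.8946, P3 2.4326.
Lower quotas: P1 10, P7 9, P2 2, P8 2, P5 4, P4 2, P3 2 (sum 31, leaving 4 seats).
Remainders in descending order: P4 0.8946, P7 0.8869, P8 0.6172, P5 0.5516, P1 0.4952, P3 0.4326, P2 0.1219.
Largest remainders: P4, P7, P8, P5 receive the extra seats.
P4 receives 3.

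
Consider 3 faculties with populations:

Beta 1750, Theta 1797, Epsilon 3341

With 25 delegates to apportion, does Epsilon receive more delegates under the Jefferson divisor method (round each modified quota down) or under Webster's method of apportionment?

Jefferson: Beta 6, Theta 6, Epsilon 13.
Webster: Beta 6, Theta 7, Epsilon 12.
Epsilon gets 13 under Jefferson and 12 under Webster.

Jefferson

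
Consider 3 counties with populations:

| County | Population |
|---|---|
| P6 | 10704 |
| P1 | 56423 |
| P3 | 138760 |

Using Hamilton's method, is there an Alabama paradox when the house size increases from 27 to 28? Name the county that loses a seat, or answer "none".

At 27 seats: P6 2, P1 7, P3 18.
At 28 seats: P6 1, P1 8, P3 19.
P6 drops from 2 to 1.

P6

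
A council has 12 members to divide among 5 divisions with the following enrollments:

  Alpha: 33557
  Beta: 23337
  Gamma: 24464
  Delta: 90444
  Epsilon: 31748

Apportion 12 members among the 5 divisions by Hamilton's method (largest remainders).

Alpha=2; Beta=1; Gamma=2; Delta=5; Epsilon=2

The standard divisor is 203550/12 ≈ 16962.5.
Standard quotas: Alpha 1.9783, Beta 1.3758, Gamma 1.4422, Delta 5.3320, Epsilon 1.8717.
Lower quotas: Alpha 1, Beta 1, Gamma 1, Delta 5, Epsilon 1 (sum 9, leaving 3 seats).
Remainders in descending order: Alpha 0.9783, Epsilon 0.8717, Gamma 0.4422, Beta 0.3758, Delta 0.3320.
Largest remainders: Alpha, Epsilon, Gamma receive the extra seats.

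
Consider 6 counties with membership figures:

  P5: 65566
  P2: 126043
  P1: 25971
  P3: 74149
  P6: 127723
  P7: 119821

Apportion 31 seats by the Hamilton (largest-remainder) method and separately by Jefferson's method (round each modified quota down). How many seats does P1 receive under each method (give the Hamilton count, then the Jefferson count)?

Hamilton: P5 4, P2 7, P1 2, P3 4, P6 7, P7 7.
Jefferson: P5 4, P2 7, P1 1, P3 4, P6 8, P7 7.
P1 gets 2 under Hamilton and 1 under Jefferson.

2 and 1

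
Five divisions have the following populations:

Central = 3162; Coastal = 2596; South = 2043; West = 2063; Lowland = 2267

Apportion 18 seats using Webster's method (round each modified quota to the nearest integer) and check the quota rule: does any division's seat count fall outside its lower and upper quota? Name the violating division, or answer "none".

none

Standard quotas: Central 4.692, Coastal 3.852, South 3.031, West 3.061, Lowland 3.364.
Webster allocation: Central 5, Coastal 4, South 3, West 3, Lowland 3.
Every allocation lies between the lower and upper quota.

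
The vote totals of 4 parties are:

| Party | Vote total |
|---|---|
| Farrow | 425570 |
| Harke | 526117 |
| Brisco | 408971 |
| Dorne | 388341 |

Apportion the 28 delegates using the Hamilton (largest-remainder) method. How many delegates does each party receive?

Farrow 7, Harke 8, Brisco 7, Dorne 6

Standard divisor: 1748999 ÷ 28 ≈ 62464.25.
Standard quotas: Farrow 6.8130, Harke 8.4227, Brisco 6.5473, Dorne 6.2170.
Lower quotas: Farrow 6, Harke 8, Brisco 6, Dorne 6 (sum 26, leaving 2 seats).
Remainders in descending order: Farrow 0.8130, Brisco 0.5473, Harke 0.4227, Dorne 0.2170.
The surplus seats go to Farrow, Brisco.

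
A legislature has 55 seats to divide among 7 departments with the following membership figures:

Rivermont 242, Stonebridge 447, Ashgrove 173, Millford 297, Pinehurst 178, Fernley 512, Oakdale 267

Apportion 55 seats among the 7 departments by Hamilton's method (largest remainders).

The standard divisor is 2116/55 ≈ 38.473.
Standard quotas: Rivermont 6.290, Stonebridge 11.619, Ashgrove 4.497, Millford 7.720, Pinehurst 4.627, Fernley 13.308, Oakdale 6.940.
Lower quotas: Rivermont 6, Stonebridge 11, Ashgrove 4, Millford 7, Pinehurst 4, Fernley 13, Oakdale 6 (sum 51, leaving 4 seats).
Remainders in descending order: Oakdale 0.940, Millford 0.720, Pinehurst 0.627, Stonebridge 0.619, Ashgrove 0.497, Fernley 0.308, Rivermont 0.290.
Largest remainders: Oakdale, Millford, Pinehurst, Stonebridge receive the extra seats.

Rivermont: 6; Stonebridge: 12; Ashgrove: 4; Millford: 8; Pinehurst: 5; Fernley: 13; Oakdale: 7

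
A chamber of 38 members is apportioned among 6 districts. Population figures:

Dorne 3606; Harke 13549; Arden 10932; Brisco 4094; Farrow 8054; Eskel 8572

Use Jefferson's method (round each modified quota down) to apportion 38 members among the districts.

Standard divisor 48807/38 ≈ 1284.395; standard quotas: Dorne 2.808, Harke 10.549, Arden 8.511, Brisco 3.187, Farrow 6.271, Eskel 6.674.
Rounding down gives 2, 10, 8, 3, 6, 6 = 35 seats, so the divisor must be adjusted.
With modified divisor 1210.87: modified quotas Dorne 2.978, Harke 11.189, Arden 9.028, Brisco 3.381, Farrow 6.651, Eskel 7.079.
Rounding down: Dorne 2, Harke 11, Arden 9, Brisco 3, Farrow 6, Eskel 7 (total 38).

Dorne: 2; Harke: 11; Arden: 9; Brisco: 3; Farrow: 6; Eskel: 7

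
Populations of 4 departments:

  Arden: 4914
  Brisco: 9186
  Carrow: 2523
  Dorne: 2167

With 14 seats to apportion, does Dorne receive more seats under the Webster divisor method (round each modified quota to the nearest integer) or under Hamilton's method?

Webster

Webster: Arden 3, Brisco 7, Carrow 2, Dorne 2.
Hamilton: Arden 4, Brisco 7, Carrow 2, Dorne 1.
Dorne gets 2 under Webster and 1 under Hamilton.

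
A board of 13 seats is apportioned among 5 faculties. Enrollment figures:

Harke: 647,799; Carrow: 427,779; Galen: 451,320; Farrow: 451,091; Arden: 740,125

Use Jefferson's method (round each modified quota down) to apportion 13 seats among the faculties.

Harke: 3, Carrow: 2, Galen: 2, Farrow: 2, Arden: 4

Standard divisor 2718114/13 ≈ 209085.692; standard quotas: Harke 3.098, Carrow 2.046, Galen 2.159, Farrow 2.157, Arden 3.540.
Rounding down gives 3, 2, 2, 2, 3 = 12 seats, so the divisor must be adjusted.
With modified divisor 173500: modified quotas Harke 3.734, Carrow 2.466, Galen 2.601, Farrow 2.600, Arden 4.266.
Rounding down: Harke 3, Carrow 2, Galen 2, Farrow 2, Arden 4 (total 13).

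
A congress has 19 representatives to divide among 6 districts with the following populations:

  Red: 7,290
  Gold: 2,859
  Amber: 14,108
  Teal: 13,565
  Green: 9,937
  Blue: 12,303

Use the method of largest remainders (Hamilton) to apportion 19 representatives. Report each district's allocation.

Red 2, Gold 1, Amber 5, Teal 4, Green 3, Blue 4

The standard divisor is 60062/19 ≈ 3161.158.
Standard quotas: Red 2.3061, Gold 0.9044, Amber 4.4629, Teal 4.2911, Green 3.1435, Blue 3.8919.
Lower quotas: Red 2, Gold 0, Amber 4, Teal 4, Green 3, Blue 3 (sum 16, leaving 3 seats).
Remainders in descending order: Gold 0.9044, Blue 0.8919, Amber 0.4629, Red 0.3061, Teal 0.2911, Green 0.1435.
Largest remainders: Gold, Blue, Amber receive the extra seats.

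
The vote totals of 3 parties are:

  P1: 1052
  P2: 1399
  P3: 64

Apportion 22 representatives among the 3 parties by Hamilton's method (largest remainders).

The standard divisor is 2515/22 ≈ 114.318.
Standard quotas: P1 9.202, P2 12.238, P3 0.560.
Lower quotas: P1 9, P2 12, P3 0 (sum 21, leaving 1 seat).
Remainders in descending order: P3 0.560, P2 0.238, P1 0.202.
Largest remainder: P3 receives the extra seat.

P1=9, P2=12, P3=1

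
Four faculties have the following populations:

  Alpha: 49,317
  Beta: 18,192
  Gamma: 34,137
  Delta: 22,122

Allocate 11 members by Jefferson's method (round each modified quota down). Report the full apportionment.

Alpha=5, Beta=1, Gamma=3, Delta=2

Standard divisor 123768/11 ≈ 11251.636; standard quotas: Alpha 4.383, Beta 1.617, Gamma 3.034, Delta 1.966.
Rounding down gives 4, 1, 3, 1 = 9 seats, so the divisor must be adjusted.
With modified divisor 9500: modified quotas Alpha 5.191, Beta 1.915, Gamma 3.593, Delta 2.329.
Rounding down: Alpha 5, Beta 1, Gamma 3, Delta 2 (total 11).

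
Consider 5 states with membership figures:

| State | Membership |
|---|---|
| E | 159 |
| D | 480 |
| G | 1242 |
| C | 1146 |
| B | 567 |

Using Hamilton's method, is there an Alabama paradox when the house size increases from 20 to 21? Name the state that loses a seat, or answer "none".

none

At 20 seats: E 1, D 3, G 7, C 6, B 3.
At 21 seats: E 1, D 3, G 7, C 7, B 3.
No state's allocation decreased.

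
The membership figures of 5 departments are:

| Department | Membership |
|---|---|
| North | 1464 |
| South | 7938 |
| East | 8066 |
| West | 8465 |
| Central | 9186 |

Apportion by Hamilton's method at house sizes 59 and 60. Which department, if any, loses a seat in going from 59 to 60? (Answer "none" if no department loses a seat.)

At 59 seats: North 3, South 13, East 14, West 14, Central 15.
At 60 seats: North 2, South 14, East 14, West 14, Central 16.
North drops from 3 to 2.

North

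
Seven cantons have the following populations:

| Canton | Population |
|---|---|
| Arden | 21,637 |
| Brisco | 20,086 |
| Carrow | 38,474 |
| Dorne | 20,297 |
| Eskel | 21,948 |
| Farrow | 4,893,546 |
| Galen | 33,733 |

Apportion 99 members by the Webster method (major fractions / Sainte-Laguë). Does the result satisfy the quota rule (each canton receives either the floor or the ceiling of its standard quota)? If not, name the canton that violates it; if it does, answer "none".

Standard quotas: Arden 0.424, Brisco 0.394, Carrow 0.754, Dorne 0.398, Eskel 0.430, Farrow 95.938, Galen 0.661.
Webster allocation: Arden 0, Brisco 0, Carrow 1, Dorne 0, Eskel 0, Farrow 97, Galen 1.
Farrow has quota 95.938 (lower 95, upper 96) but receives 97 — outside the quota interval.

Farrow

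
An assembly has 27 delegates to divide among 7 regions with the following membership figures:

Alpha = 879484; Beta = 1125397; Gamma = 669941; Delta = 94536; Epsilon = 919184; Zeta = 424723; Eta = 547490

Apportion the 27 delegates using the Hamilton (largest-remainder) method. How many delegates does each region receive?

The standard divisor is 4660755/27 ≈ 172620.556.
Standard quotas: Alpha 5.0949, Beta 6.5195, Gamma 3.8810, Delta 0.5477, Epsilon 5.3249, Zeta 2.4604, Eta 3.1716.
Lower quotas: Alpha 5, Beta 6, Gamma 3, Delta 0, Epsilon 5, Zeta 2, Eta 3 (sum 24, leaving 3 seats).
Remainders in descending order: Gamma 0.8810, Delta 0.5477, Beta 0.5195, Zeta 0.4604, Epsilon 0.3249, Eta 0.1716, Alpha 0.0949.
Largest remainders: Gamma, Delta, Beta receive the extra seats.

Alpha 5, Beta 7, Gamma 4, Delta 1, Epsilon 5, Zeta 2, Eta 3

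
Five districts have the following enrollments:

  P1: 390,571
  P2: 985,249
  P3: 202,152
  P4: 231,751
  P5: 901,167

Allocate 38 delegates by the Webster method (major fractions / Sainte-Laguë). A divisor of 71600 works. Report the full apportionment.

With modified divisor 71600: modified quotas P1 5.455, P2 13.760, P3 2.823, P4 3.237, P5 12.586.
Rounding to the nearest integer: P1 5, P2 14, P3 3, P4 3, P5 13 (total 38).

P1: 5; P2: 14; P3: 3; P4: 3; P5: 13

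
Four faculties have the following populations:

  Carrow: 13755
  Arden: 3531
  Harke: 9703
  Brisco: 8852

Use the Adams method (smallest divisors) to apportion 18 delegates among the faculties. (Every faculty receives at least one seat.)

Carrow 7; Arden 2; Harke 5; Brisco 4

Standard divisor 35841/18 ≈ 1991.167; standard quotas: Carrow 6.908, Arden 1.773, Harke 4.873, Brisco 4.446.
Rounding up gives 7, 2, 5, 5 = 19 seats, so the divisor must be adjusted.
With modified divisor 2250: modified quotas Carrow 6.113, Arden 1.569, Harke 4.312, Brisco 3.934.
Rounding up: Carrow 7, Arden 2, Harke 5, Brisco 4 (total 18).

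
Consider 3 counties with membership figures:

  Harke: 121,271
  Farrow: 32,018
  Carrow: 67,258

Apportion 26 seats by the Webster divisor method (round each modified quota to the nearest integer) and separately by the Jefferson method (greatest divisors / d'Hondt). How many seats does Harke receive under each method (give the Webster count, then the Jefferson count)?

14 and 15

Webster: Harke 14, Farrow 4, Carrow 8.
Jefferson: Harke 15, Farrow 3, Carrow 8.
Harke gets 14 under Webster and 15 under Jefferson.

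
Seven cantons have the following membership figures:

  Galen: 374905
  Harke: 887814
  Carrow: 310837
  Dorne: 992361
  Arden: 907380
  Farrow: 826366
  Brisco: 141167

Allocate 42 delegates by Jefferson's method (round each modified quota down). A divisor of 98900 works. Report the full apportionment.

With modified divisor 98900: modified quotas Galen 3.791, Harke 8.977, Carrow 3.143, Dorne 10.034, Arden 9.175, Farrow 8.356, Brisco 1.427.
Rounding down: Galen 3, Harke 8, Carrow 3, Dorne 10, Arden 9, Farrow 8, Brisco 1 (total 42).

Galen 3, Harke 8, Carrow 3, Dorne 10, Arden 9, Farrow 8, Brisco 1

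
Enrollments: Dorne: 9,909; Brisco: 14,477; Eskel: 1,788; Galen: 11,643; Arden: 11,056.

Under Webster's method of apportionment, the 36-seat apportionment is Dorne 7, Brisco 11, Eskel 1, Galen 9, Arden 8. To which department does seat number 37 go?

Priority for the next seat is population ÷ (current seats + 0.5).
Priorities: Dorne 1321.200, Brisco 1258.870, Eskel 1192.000, Galen 1225.579, Arden 1300.706.
Highest priority: Dorne.

Dorne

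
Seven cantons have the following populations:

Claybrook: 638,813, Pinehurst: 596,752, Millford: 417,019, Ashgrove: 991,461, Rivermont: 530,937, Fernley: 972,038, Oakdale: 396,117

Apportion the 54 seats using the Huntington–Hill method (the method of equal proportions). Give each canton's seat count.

Claybrook 8, Pinehurst 7, Millford 5, Ashgrove 12, Rivermont 6, Fernley 11, Oakdale 5

With divisor 84985: modified quotas Claybrook 7.517, Pinehurst 7.022, Millford 4.907, Ashgrove 11.666, Rivermont 6.247, Fernley 11.438, Oakdale 4.661.
Geometric-mean thresholds: Claybrook √(7·8)=7.483, Pinehurst √(7·8)=7.483, Millford √(4·5)=4.472, Ashgrove √(11·12)=11.489, Rivermont √(6·7)=6.481, Fernley √(11·12)=11.489, Oakdale √(4·5)=4.472.
Each quota rounded against its threshold gives Claybrook 8, Pinehurst 7, Millford 5, Ashgrove 12, Rivermont 6, Fernley 11, Oakdale 5 (total 54).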